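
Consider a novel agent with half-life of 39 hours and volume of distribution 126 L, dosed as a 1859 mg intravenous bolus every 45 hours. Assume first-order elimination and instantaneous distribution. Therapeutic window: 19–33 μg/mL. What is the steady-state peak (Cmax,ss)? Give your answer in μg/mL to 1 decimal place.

Over one 45-h interval, 45/39 ≈ 1.1538 half-lives elapse, leaving f ≈ 0.4494 of each dose.
At steady state, accumulation factor R = 1/(1 − e^(−kτ)) ≈ 1.8162.
Single-dose peak C₀ = D/Vd = 1859/126 ≈ 14.754 μg/mL.
Cmax,ss = C₀/(1 − f) ≈ 14.754/0.5506 ≈ 26.796 μg/mL.
Peak 26.8 μg/mL vs MTC 33 μg/mL: below toxic threshold.

26.8 μg/mL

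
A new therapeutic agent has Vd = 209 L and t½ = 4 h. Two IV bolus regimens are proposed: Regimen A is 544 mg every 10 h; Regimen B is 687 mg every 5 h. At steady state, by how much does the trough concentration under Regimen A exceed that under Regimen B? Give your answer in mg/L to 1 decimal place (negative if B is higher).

-1.8 mg/L

Regimen A: f = (1/2)^(10/4) ≈ 0.1768; Cmin,ss = (544/209)·f/(1−f) ≈ 0.559 mg/L.
Regimen B: f = (1/2)^(5/4) ≈ 0.4204; Cmin,ss = (687/209)·f/(1−f) ≈ 2.384 mg/L.
Difference ≈ 0.559 − 2.384 ≈ -1.825 mg/L.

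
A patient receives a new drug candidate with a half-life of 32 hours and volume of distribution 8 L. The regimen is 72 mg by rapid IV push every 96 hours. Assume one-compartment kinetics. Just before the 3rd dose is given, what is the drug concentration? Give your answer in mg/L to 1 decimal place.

f = (1/2)^(τ/t½) = (1/2)^(96/32) ≈ 0.1250.
C₀ = D/Vd = 72/8 ≈ 9.000 mg/L.
Before the 3rd dose, 2 doses have been given. Superposition: Cmin = C₀·(f + f²).
≈ 9.000 × (0.1250 + 0.0156) ≈ 9.000 × 0.1406 ≈ 1.265 mg/L.

1.3 mg/L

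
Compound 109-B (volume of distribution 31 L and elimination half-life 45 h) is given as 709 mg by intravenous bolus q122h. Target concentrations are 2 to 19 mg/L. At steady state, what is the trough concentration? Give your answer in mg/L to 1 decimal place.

Over one 122-h interval, 122/45 ≈ 2.7111 half-lives elapse, leaving f ≈ 0.1527 of each dose.
Accumulation ratio R = 1/(1 − f) ≈ 1/0.8473 ≈ 1.1802.
Single-dose peak C₀ = D/Vd = 709/31 ≈ 22.871 mg/L.
Cmax,ss = C₀/(1 − f) ≈ 22.871/0.8473 ≈ 26.993 mg/L.
Steady-state trough Cmin,ss = Cmax,ss·f ≈ 26.993 × 0.1527 ≈ 4.122 mg/L.
Trough 4.1 mg/L vs MEC 2 mg/L: adequate.

4.1 mg/L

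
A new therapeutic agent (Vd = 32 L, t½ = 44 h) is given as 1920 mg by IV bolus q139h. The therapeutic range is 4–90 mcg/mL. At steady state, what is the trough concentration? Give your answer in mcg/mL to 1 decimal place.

τ/t½ = 139/44 ≈ 3.1591, so fraction remaining f = (1/2)^(139/44) ≈ 0.1119.
At steady state, accumulation factor R = 1/(1 − e^(−kτ)) ≈ 1.1260.
Each bolus raises the concentration by D/Vd = 1920/32 ≈ 60.000 mcg/mL.
Steady-state peak Cmax,ss = C₀·R ≈ 60.000 × 1.1260 ≈ 67.560 mcg/mL.
One interval later, Cmin,ss = Cmax,ss·e^(−kτ) ≈ 67.560 × 0.1119 ≈ 7.560 mcg/mL.
Trough 7.6 mcg/mL vs MEC 4 mcg/mL: adequate.

7.6 mcg/mL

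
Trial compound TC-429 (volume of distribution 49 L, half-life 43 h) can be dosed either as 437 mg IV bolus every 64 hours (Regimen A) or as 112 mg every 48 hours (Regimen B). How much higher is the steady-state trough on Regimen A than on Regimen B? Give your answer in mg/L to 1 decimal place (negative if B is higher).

Regimen A: f = (1/2)^(64/43) ≈ 0.3564; Cmin,ss = (437/49)·f/(1−f) ≈ 4.939 mg/L.
Regimen B: f = (1/2)^(48/43) ≈ 0.4613; Cmin,ss = (112/49)·f/(1−f) ≈ 1.957 mg/L.
Difference ≈ 4.939 − 1.957 ≈ 2.982 mg/L.

3.0 mg/L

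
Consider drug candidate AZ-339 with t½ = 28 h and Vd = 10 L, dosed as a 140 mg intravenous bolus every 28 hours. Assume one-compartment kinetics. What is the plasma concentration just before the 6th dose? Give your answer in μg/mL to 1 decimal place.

13.6 μg/mL

f = (1/2)^(τ/t½) = (1/2)^(28/28) ≈ 0.5000.
C₀ = D/Vd = 140/10 ≈ 14.000 μg/mL.
Before the 6th dose, 5 doses have been given. Superposition: Cmin = C₀·(f + f² + … + f^5).
≈ 14.000 × (0.5000 + 0.2500 + 0.1250 + 0.0625 + 0.0313) ≈ 14.000 × 0.9688 ≈ 13.563 μg/mL.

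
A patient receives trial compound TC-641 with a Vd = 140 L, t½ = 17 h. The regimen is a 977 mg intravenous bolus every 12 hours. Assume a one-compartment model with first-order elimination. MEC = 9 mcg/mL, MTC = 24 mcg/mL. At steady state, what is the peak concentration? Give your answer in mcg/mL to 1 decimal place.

τ/t½ = 12/17 ≈ 0.70588, so fraction remaining f = (1/2)^(12/17) ≈ 0.6131.
Accumulation ratio R = 1/(1 − f) ≈ 1/0.3869 ≈ 2.5846.
Each bolus raises the concentration by D/Vd = 977/140 ≈ 6.979 mcg/mL.
Steady-state peak Cmax,ss = C₀·R ≈ 6.979 × 2.5846 ≈ 18.038 mcg/mL.
Peak 18.0 mcg/mL vs MTC 24 mcg/mL: below toxic threshold.

18.0 mcg/mL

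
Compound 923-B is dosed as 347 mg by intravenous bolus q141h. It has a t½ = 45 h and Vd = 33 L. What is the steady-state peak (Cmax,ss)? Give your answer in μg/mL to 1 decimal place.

11.9 μg/mL

τ/t½ = 141/45 ≈ 3.1333, so fraction remaining f = (1/2)^(141/45) ≈ 0.1140.
At steady state, accumulation factor R = 1/(1 − e^(−kτ)) ≈ 1.1287.
Single-dose peak C₀ = D/Vd = 347/33 ≈ 10.515 μg/mL.
Steady-state peak Cmax,ss = C₀·R ≈ 10.515 × 1.1287 ≈ 11.868 μg/mL.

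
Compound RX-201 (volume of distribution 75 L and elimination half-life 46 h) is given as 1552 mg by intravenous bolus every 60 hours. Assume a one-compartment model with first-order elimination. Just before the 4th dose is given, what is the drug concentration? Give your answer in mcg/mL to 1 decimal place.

13.1 mcg/mL

f = (1/2)^(τ/t½) = (1/2)^(60/46) ≈ 0.4049.
C₀ = D/Vd = 1552/75 ≈ 20.693 mcg/mL.
Before the 4th dose, 3 doses have been given. Superposition: Cmin = C₀·(f + f² + … + f^3).
≈ 20.693 × (0.4049 + 0.1639 + 0.0664) ≈ 20.693 × 0.6352 ≈ 13.144 mcg/mL.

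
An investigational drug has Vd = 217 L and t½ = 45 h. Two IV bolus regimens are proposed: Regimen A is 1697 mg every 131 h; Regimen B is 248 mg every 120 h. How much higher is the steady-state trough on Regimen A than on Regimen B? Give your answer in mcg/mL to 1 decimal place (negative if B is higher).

1.0 mcg/mL

Regimen A: f = (1/2)^(131/45) ≈ 0.1329; Cmin,ss = (1697/217)·f/(1−f) ≈ 1.199 mcg/mL.
Regimen B: f = (1/2)^(120/45) ≈ 0.1575; Cmin,ss = (248/217)·f/(1−f) ≈ 0.214 mcg/mL.
Difference ≈ 1.199 − 0.214 ≈ 0.985 mcg/mL.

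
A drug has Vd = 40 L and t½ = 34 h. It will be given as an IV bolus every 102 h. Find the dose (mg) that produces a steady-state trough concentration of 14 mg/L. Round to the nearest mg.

τ/t½ = 102/34 ≈ 3, so f = (1/2)^(102/34) ≈ 0.125000.
Cmin,ss = (D/Vd)·f/(1−f), so D = Cmin,ss·Vd·(1−f)/f.
D = 14 × 40 × (1−f)/f ≈ 14 × 40 × 7.00000 ≈ 3920.00 mg.

3920 mg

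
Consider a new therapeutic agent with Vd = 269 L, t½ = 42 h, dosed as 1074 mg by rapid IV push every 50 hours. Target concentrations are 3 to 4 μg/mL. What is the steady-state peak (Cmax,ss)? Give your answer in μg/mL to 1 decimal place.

7.1 μg/mL

τ/t½ = 50/42 ≈ 1.1905, so fraction remaining f = (1/2)^(50/42) ≈ 0.4382.
At steady state, accumulation factor R = 1/(1 − e^(−kτ)) ≈ 1.7800.
Each bolus raises the concentration by D/Vd = 1074/269 ≈ 3.993 μg/mL.
Steady-state peak Cmax,ss = C₀·R ≈ 3.993 × 1.7800 ≈ 7.108 μg/mL.
Peak 7.1 μg/mL vs MTC 4 μg/mL: exceeds toxic threshold.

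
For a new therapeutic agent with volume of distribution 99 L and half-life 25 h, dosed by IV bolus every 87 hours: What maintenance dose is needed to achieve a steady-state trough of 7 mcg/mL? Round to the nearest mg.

7039 mg

τ/t½ = 87/25 ≈ 3.48, so f = (1/2)^(87/25) ≈ 0.089622.
Cmin,ss = (D/Vd)·f/(1−f), so D = Cmin,ss·Vd·(1−f)/f.
D = 7 × 99 × (1−f)/f ≈ 7 × 99 × 10.15797 ≈ 7039.47 mg.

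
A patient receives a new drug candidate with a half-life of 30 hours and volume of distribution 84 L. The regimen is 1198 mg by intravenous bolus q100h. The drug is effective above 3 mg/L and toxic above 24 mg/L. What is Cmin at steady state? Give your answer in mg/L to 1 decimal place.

Over one 100-h interval, 100/30 ≈ 3.3333 half-lives elapse, leaving f ≈ 0.0992 of each dose.
At steady state, accumulation factor R = 1/(1 − e^(−kτ)) ≈ 1.1101.
Single-dose peak C₀ = D/Vd = 1198/84 ≈ 14.262 mg/L.
Cmax,ss = C₀/(1 − f) ≈ 14.262/0.9008 ≈ 15.833 mg/L.
Steady-state trough Cmin,ss = Cmax,ss·f ≈ 15.833 × 0.0992 ≈ 1.571 mg/L.
Trough 1.6 mg/L vs MEC 3 mg/L: subtherapeutic.

1.6 mg/L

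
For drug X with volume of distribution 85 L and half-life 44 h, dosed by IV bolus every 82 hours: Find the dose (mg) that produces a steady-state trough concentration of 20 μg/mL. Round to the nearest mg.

4487 mg

τ/t½ = 82/44 ≈ 1.8636, so f = (1/2)^(82/44) ≈ 0.274783.
Cmin,ss = (D/Vd)·f/(1−f), so D = Cmin,ss·Vd·(1−f)/f.
D = 20 × 85 × (1−f)/f ≈ 20 × 85 × 2.63924 ≈ 4486.71 mg.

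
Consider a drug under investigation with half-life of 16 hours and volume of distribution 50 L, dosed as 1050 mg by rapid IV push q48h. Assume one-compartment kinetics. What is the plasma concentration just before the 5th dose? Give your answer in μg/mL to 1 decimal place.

f = (1/2)^(τ/t½) = (1/2)^(48/16) ≈ 0.1250.
C₀ = D/Vd = 1050/50 ≈ 21.000 μg/mL.
Before the 5th dose, 4 doses have been given. Superposition: Cmin = C₀·(f + f² + … + f^4).
≈ 21.000 × (0.1250 + 0.0156 + 0.0020 + 0.0002) ≈ 21.000 × 0.1428 ≈ 2.999 μg/mL.

3.0 μg/mL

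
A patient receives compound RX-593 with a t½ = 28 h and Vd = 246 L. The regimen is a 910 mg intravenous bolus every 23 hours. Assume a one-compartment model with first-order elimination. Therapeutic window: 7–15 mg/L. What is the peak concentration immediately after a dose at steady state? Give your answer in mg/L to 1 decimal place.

τ/t½ = 23/28 ≈ 0.82143, so fraction remaining f = (1/2)^(23/28) ≈ 0.5659.
At steady state, accumulation factor R = 1/(1 − e^(−kτ)) ≈ 2.3036.
Single-dose peak C₀ = D/Vd = 910/246 ≈ 3.699 mg/L.
Steady-state peak Cmax,ss = C₀·R ≈ 3.699 × 2.3036 ≈ 8.521 mg/L.
Peak 8.5 mg/L vs MTC 15 mg/L: below toxic threshold.

8.5 mg/L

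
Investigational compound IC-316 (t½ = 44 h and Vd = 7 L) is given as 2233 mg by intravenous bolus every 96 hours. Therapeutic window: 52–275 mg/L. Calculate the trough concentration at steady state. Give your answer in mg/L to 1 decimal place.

90.2 mg/L

Over one 96-h interval, 96/44 ≈ 2.1818 half-lives elapse, leaving f ≈ 0.2204 of each dose.
Accumulation ratio R = 1/(1 − f) ≈ 1/0.7796 ≈ 1.2827.
Single-dose peak C₀ = D/Vd = 2233/7 ≈ 319.000 mg/L.
Steady-state peak Cmax,ss = C₀·R ≈ 319.000 × 1.2827 ≈ 409.181 mg/L.
Steady-state trough Cmin,ss = Cmax,ss·f ≈ 409.181 × 0.2204 ≈ 90.183 mg/L.
Trough 90.2 mg/L vs MEC 52 mg/L: adequate.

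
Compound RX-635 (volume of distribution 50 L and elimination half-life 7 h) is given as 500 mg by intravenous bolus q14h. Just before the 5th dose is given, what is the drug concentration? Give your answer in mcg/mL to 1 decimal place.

3.3 mcg/mL

f = (1/2)^(τ/t½) = (1/2)^(14/7) ≈ 0.2500.
C₀ = D/Vd = 500/50 ≈ 10.000 mcg/mL.
Before the 5th dose, 4 doses have been given. Superposition: Cmin = C₀·(f + f² + … + f^4).
≈ 10.000 × (0.2500 + 0.0625 + 0.0156 + 0.0039) ≈ 10.000 × 0.3320 ≈ 3.320 mcg/mL.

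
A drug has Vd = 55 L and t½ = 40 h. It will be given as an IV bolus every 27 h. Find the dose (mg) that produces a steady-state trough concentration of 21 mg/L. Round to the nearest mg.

689 mg

τ/t½ = 27/40 ≈ 0.675, so f = (1/2)^(27/40) ≈ 0.626332.
Cmin,ss = (D/Vd)·f/(1−f), so D = Cmin,ss·Vd·(1−f)/f.
D = 21 × 55 × (1−f)/f ≈ 21 × 55 × 0.59660 ≈ 689.07 mg.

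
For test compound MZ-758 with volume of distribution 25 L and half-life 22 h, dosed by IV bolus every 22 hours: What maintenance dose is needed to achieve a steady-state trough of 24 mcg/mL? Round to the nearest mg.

τ/t½ = 22/22 ≈ 1, so f = (1/2)^(22/22) ≈ 0.500000.
Cmin,ss = (D/Vd)·f/(1−f), so D = Cmin,ss·Vd·(1−f)/f.
D = 24 × 25 × (1−f)/f ≈ 24 × 25 × 1.00000 ≈ 600.00 mg.

600 mg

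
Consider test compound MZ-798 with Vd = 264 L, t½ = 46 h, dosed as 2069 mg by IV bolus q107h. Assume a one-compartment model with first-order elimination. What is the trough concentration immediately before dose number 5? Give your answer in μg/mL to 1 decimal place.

f = (1/2)^(τ/t½) = (1/2)^(107/46) ≈ 0.1994.
C₀ = D/Vd = 2069/264 ≈ 7.837 μg/mL.
Before the 5th dose, 4 doses have been given. Superposition: Cmin = C₀·(f + f² + … + f^4).
≈ 7.837 × (0.1994 + 0.0398 + 0.0079 + 0.0016) ≈ 7.837 × 0.2487 ≈ 1.949 μg/mL.

1.9 μg/mL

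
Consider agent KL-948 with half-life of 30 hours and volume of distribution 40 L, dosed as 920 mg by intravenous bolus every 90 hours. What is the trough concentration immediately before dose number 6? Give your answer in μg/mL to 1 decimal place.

f = (1/2)^(τ/t½) = (1/2)^(90/30) ≈ 0.1250.
C₀ = D/Vd = 920/40 ≈ 23.000 μg/mL.
Before the 6th dose, 5 doses have been given. Superposition: Cmin = C₀·(f + f² + … + f^5).
≈ 23.000 × (0.1250 + 0.0156 + 0.0020 + 0.0002 + 0.0000) ≈ 23.000 × 0.1428 ≈ 3.284 μg/mL.

3.3 μg/mL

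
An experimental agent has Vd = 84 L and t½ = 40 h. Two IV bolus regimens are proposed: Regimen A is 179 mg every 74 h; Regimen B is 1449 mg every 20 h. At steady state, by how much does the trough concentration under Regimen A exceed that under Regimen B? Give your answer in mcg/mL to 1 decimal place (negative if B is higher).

Regimen A: f = (1/2)^(74/40) ≈ 0.2774; Cmin,ss = (179/84)·f/(1−f) ≈ 0.818 mcg/mL.
Regimen B: f = (1/2)^(20/40) ≈ 0.7071; Cmin,ss = (1449/84)·f/(1−f) ≈ 41.644 mcg/mL.
Difference ≈ 0.818 − 41.644 ≈ -40.826 mcg/mL.

-40.8 mcg/mL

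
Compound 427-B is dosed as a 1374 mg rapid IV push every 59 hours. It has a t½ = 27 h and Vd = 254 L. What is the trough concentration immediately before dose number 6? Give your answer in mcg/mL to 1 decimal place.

f = (1/2)^(τ/t½) = (1/2)^(59/27) ≈ 0.2199.
C₀ = D/Vd = 1374/254 ≈ 5.409 mcg/mL.
Before the 6th dose, 5 doses have been given. Superposition: Cmin = C₀·(f + f² + … + f^5).
≈ 5.409 × (0.2199 + 0.0484 + 0.0106 + 0.0023 + 0.0005) ≈ 5.409 × 0.2817 ≈ 1.524 mcg/mL.

1.5 mcg/mL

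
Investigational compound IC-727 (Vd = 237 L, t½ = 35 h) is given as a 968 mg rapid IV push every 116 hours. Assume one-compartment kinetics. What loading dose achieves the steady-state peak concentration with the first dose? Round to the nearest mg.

f = (1/2)^(116/35) ≈ 0.100531; accumulation ratio R = 1/(1−f) ≈ 1.11177.
Loading dose to hit Cmax,ss on first dose: D_load = D_maint·R ≈ 968 × 1.11177 ≈ 1076.19 mg.

1076 mg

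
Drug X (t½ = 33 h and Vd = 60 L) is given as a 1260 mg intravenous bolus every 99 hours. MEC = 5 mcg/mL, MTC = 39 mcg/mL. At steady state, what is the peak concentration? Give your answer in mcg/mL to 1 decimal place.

τ = 99 h = 3 half-lives, so f = (1/2)^3 = 0.125.
Accumulation ratio R = 1/(1 − f) = 1/0.875 = 8/7.
Single-dose peak C₀ = D/Vd = 1260/60 = 21 mcg/mL.
Steady-state peak Cmax,ss = C₀·R = 21 × 8/7 ≈ 24.000 mcg/mL.
Peak 24.0 mcg/mL vs MTC 39 mcg/mL: below toxic threshold.

24.0 mcg/mL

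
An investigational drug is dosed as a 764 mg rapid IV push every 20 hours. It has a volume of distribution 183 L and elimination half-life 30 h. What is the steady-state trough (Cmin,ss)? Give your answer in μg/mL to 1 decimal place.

τ/t½ = 20/30 ≈ 0.66667, so fraction remaining f = (1/2)^(20/30) ≈ 0.6300.
Single-dose peak C₀ = D/Vd = 764/183 ≈ 4.175 μg/mL.
Steady-state trough Cmin,ss = C₀·f/(1−f) ≈ 4.175 × 0.6300/0.3700 ≈ 7.109 μg/mL.

7.1 μg/mL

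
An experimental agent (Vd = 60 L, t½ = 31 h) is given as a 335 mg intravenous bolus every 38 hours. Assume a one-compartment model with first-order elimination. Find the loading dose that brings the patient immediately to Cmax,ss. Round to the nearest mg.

f = (1/2)^(38/31) ≈ 0.427558; accumulation ratio R = 1/(1−f) ≈ 1.74690.
Loading dose to hit Cmax,ss on first dose: D_load = D_maint·R ≈ 335 × 1.74690 ≈ 585.21 mg.

585 mg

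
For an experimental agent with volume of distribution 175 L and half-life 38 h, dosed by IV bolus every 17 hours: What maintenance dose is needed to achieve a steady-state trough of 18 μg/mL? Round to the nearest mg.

τ/t½ = 17/38 ≈ 0.44737, so f = (1/2)^(17/38) ≈ 0.733379.
Cmin,ss = (D/Vd)·f/(1−f), so D = Cmin,ss·Vd·(1−f)/f.
D = 18 × 175 × (1−f)/f ≈ 18 × 175 × 0.36355 ≈ 1145.18 mg.

1145 mg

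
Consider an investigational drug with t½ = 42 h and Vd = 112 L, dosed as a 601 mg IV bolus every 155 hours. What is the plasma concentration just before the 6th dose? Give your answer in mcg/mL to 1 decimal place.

f = (1/2)^(τ/t½) = (1/2)^(155/42) ≈ 0.0775.
C₀ = D/Vd = 601/112 ≈ 5.366 mcg/mL.
Before the 6th dose, 5 doses have been given. Superposition: Cmin = C₀·(f + f² + … + f^5).
≈ 5.366 × (0.0775 + 0.0060 + 0.0005 + 0.0000 + 0.0000) ≈ 5.366 × 0.0840 ≈ 0.451 mcg/mL.

0.5 mcg/mL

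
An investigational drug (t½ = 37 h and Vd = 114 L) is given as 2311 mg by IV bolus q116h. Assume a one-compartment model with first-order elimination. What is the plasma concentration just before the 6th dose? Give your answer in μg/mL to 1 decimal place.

f = (1/2)^(τ/t½) = (1/2)^(116/37) ≈ 0.1138.
C₀ = D/Vd = 2311/114 ≈ 20.272 μg/mL.
Before the 6th dose, 5 doses have been given. Superposition: Cmin = C₀·(f + f² + … + f^5).
≈ 20.272 × (0.1138 + 0.0130 + 0.0015 + 0.0002 + 0.0000) ≈ 20.272 × 0.1285 ≈ 2.605 μg/mL.

2.6 μg/mL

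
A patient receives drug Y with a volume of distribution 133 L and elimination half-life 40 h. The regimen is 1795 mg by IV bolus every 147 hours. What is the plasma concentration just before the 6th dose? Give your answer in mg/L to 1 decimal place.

1.1 mg/L

f = (1/2)^(τ/t½) = (1/2)^(147/40) ≈ 0.0783.
C₀ = D/Vd = 1795/133 ≈ 13.496 mg/L.
Before the 6th dose, 5 doses have been given. Superposition: Cmin = C₀·(f + f² + … + f^5).
≈ 13.496 × (0.0783 + 0.0061 + 0.0005 + 0.0000 + 0.0000) ≈ 13.496 × 0.0849 ≈ 1.146 mg/L.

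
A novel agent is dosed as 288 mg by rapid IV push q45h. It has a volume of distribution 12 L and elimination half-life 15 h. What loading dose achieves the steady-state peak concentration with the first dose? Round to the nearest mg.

f = (1/2)^(45/15) ≈ 0.125000; accumulation ratio R = 1/(1−f) ≈ 1.14286.
Loading dose to hit Cmax,ss on first dose: D_load = D_maint·R ≈ 288 × 1.14286 ≈ 329.14 mg.

329 mg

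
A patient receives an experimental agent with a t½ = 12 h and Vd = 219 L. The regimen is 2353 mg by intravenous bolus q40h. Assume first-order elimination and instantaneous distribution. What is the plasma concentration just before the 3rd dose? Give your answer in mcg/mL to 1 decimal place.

f = (1/2)^(τ/t½) = (1/2)^(40/12) ≈ 0.0992.
C₀ = D/Vd = 2353/219 ≈ 10.744 mcg/mL.
Before the 3rd dose, 2 doses have been given. Superposition: Cmin = C₀·(f + f²).
≈ 10.744 × (0.0992 + 0.0098) ≈ 10.744 × 0.1090 ≈ 1.171 mcg/mL.

1.2 mcg/mL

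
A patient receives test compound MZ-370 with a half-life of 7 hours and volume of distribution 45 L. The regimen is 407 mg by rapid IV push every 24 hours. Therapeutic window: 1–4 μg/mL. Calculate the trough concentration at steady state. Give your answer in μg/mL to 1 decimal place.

0.9 μg/mL

τ/t½ = 24/7 ≈ 3.4286, so fraction remaining f = (1/2)^(24/7) ≈ 0.0929.
Single-dose peak C₀ = D/Vd = 407/45 ≈ 9.044 μg/mL.
Steady-state trough Cmin,ss = C₀·f/(1−f) ≈ 9.044 × 0.0929/0.9071 ≈ 0.926 μg/mL.
Trough 0.9 μg/mL vs MEC 1 μg/mL: subtherapeutic.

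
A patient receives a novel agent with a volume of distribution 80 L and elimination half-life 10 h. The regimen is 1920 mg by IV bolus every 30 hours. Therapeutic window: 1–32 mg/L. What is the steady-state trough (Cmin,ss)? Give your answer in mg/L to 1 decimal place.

3.4 mg/L

τ = 30 h = 3 half-lives, so f = (1/2)^3 = 0.125.
At steady state, R = 1/(1 − 0.125) = 8/7.
Single-dose peak C₀ = D/Vd = 1920/80 = 24 mg/L.
Steady-state peak Cmax,ss = C₀·R = 24 × 8/7 ≈ 27.429 mg/L.
Steady-state trough Cmin,ss = Cmax,ss·f ≈ 27.429 × 0.125 ≈ 3.429 mg/L.
Trough 3.4 mg/L vs MEC 1 mg/L: adequate.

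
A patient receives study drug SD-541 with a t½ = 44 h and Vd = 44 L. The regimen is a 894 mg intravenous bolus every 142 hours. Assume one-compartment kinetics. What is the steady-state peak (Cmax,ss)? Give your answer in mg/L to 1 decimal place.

22.7 mg/L

τ/t½ = 142/44 ≈ 3.2273, so fraction remaining f = (1/2)^(142/44) ≈ 0.1068.
At steady state, accumulation factor R = 1/(1 − e^(−kτ)) ≈ 1.1196.
Each bolus raises the concentration by D/Vd = 894/44 ≈ 20.318 mg/L.
Steady-state peak Cmax,ss = C₀·R ≈ 20.318 × 1.1196 ≈ 22.748 mg/L.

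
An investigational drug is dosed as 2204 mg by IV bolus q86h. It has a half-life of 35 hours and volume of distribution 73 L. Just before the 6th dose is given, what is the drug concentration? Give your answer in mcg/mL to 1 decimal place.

f = (1/2)^(τ/t½) = (1/2)^(86/35) ≈ 0.1821.
C₀ = D/Vd = 2204/73 ≈ 30.192 mcg/mL.
Before the 6th dose, 5 doses have been given. Superposition: Cmin = C₀·(f + f² + … + f^5).
≈ 30.192 × (0.1821 + 0.0332 + 0.0060 + 0.0011 + 0.0002) ≈ 30.192 × 0.2226 ≈ 6.721 mcg/mL.

6.7 mcg/mL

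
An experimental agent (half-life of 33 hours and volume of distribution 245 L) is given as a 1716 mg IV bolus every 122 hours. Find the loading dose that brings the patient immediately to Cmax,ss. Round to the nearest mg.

f = (1/2)^(122/33) ≈ 0.077108; accumulation ratio R = 1/(1−f) ≈ 1.08355.
Loading dose to hit Cmax,ss on first dose: D_load = D_maint·R ≈ 1716 × 1.08355 ≈ 1859.37 mg.

1859 mg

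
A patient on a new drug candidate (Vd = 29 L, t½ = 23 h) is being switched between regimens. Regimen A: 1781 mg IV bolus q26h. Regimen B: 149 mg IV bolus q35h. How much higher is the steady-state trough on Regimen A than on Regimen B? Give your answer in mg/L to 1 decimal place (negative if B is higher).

Regimen A: f = (1/2)^(26/23) ≈ 0.4568; Cmin,ss = (1781/29)·f/(1−f) ≈ 51.645 mg/L.
Regimen B: f = (1/2)^(35/23) ≈ 0.3483; Cmin,ss = (149/29)·f/(1−f) ≈ 2.746 mg/L.
Difference ≈ 51.645 − 2.746 ≈ 48.899 mg/L.

48.9 mg/L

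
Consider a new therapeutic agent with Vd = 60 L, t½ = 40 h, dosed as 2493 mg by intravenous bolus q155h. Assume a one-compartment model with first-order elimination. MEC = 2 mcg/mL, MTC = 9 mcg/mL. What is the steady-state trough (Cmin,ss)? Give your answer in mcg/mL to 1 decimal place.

3.0 mcg/mL

k = ln2/t½ = ln2/40 ≈ 0.017329 h⁻¹; fraction remaining f = e^(−kτ) = e^(−0.017329×155) ≈ 0.0682.
Single-dose peak C₀ = D/Vd = 2493/60 ≈ 41.550 mcg/mL.
Steady-state trough Cmin,ss = C₀·f/(1−f) ≈ 41.550 × 0.0682/0.9318 ≈ 3.041 mcg/mL.
Trough 3.0 mcg/mL vs MEC 2 mcg/mL: adequate.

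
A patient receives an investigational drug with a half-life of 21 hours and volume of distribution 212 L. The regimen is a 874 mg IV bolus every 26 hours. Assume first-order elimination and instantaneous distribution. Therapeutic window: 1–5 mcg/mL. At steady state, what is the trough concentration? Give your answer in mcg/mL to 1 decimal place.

3.0 mcg/mL

τ/t½ = 26/21 ≈ 1.2381, so fraction remaining f = (1/2)^(26/21) ≈ 0.4239.
Accumulation ratio R = 1/(1 − f) ≈ 1/0.5761 ≈ 1.7358.
Single-dose peak C₀ = D/Vd = 874/212 ≈ 4.123 mcg/mL.
Steady-state peak Cmax,ss = C₀·R ≈ 4.123 × 1.7358 ≈ 7.157 mcg/mL.
One interval later, Cmin,ss = Cmax,ss·e^(−kτ) ≈ 7.157 × 0.4239 ≈ 3.034 mcg/mL.
Trough 3.0 mcg/mL vs MEC 1 mcg/mL: adequate.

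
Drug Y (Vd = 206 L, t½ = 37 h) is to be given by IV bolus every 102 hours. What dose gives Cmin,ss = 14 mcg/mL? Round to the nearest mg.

τ/t½ = 102/37 ≈ 2.7568, so f = (1/2)^(102/37) ≈ 0.147956.
Cmin,ss = (D/Vd)·f/(1−f), so D = Cmin,ss·Vd·(1−f)/f.
D = 14 × 206 × (1−f)/f ≈ 14 × 206 × 5.75877 ≈ 16608.29 mg.

16608 mg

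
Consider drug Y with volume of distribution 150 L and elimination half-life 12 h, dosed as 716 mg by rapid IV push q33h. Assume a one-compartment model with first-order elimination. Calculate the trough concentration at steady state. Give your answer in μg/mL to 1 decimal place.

0.8 μg/mL

k = ln2/t½ = ln2/12 ≈ 0.057762 h⁻¹; fraction remaining f = e^(−kτ) = e^(−0.057762×33) ≈ 0.1487.
Accumulation ratio R = 1/(1 − f) ≈ 1/0.8513 ≈ 1.1747.
Single-dose peak C₀ = D/Vd = 716/150 ≈ 4.773 μg/mL.
Cmax,ss = C₀/(1 − f) ≈ 4.773/0.8513 ≈ 5.607 μg/mL.
One interval later, Cmin,ss = Cmax,ss·e^(−kτ) ≈ 5.607 × 0.1487 ≈ 0.834 μg/mL.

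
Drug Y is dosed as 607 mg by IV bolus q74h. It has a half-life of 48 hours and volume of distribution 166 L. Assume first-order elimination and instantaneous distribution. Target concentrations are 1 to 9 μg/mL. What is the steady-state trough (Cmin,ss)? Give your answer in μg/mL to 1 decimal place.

1.9 μg/mL

Over one 74-h interval, 74/48 ≈ 1.5417 half-lives elapse, leaving f ≈ 0.3435 of each dose.
Accumulation ratio R = 1/(1 − f) ≈ 1/0.6565 ≈ 1.5232.
Each bolus raises the concentration by D/Vd = 607/166 ≈ 3.657 μg/mL.
Steady-state peak Cmax,ss = C₀·R ≈ 3.657 × 1.5232 ≈ 5.570 μg/mL.
One interval later, Cmin,ss = Cmax,ss·e^(−kτ) ≈ 5.570 × 0.3435 ≈ 1.913 μg/mL.
Trough 1.9 μg/mL vs MEC 1 μg/mL: adequate.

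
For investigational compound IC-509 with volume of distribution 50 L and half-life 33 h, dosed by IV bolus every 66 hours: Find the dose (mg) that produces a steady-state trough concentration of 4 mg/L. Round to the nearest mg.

τ/t½ = 66/33 ≈ 2, so f = (1/2)^(66/33) ≈ 0.250000.
Cmin,ss = (D/Vd)·f/(1−f), so D = Cmin,ss·Vd·(1−f)/f.
D = 4 × 50 × (1−f)/f ≈ 4 × 50 × 3.00000 ≈ 600.00 mg.

600 mg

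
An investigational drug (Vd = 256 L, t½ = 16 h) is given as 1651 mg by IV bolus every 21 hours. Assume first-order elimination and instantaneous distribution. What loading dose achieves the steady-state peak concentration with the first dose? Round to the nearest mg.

f = (1/2)^(21/16) ≈ 0.402623; accumulation ratio R = 1/(1−f) ≈ 1.67398.
Loading dose to hit Cmax,ss on first dose: D_load = D_maint·R ≈ 1651 × 1.67398 ≈ 2763.74 mg.

2764 mg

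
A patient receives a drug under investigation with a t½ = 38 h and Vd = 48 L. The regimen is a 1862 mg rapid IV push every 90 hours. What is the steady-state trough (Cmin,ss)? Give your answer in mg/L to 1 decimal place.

τ/t½ = 90/38 ≈ 2.3684, so fraction remaining f = (1/2)^(90/38) ≈ 0.1937.
Single-dose peak C₀ = D/Vd = 1862/48 ≈ 38.792 mg/L.
Steady-state trough Cmin,ss = C₀·f/(1−f) ≈ 38.792 × 0.1937/0.8063 ≈ 9.319 mg/L.

9.3 mg/L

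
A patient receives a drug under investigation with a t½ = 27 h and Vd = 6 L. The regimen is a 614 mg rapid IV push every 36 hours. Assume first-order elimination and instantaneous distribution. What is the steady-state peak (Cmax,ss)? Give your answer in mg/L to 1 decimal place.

169.7 mg/L

τ/t½ = 36/27 ≈ 1.3333, so fraction remaining f = (1/2)^(36/27) ≈ 0.3969.
Accumulation ratio R = 1/(1 − f) ≈ 1/0.6031 ≈ 1.6581.
Single-dose peak C₀ = D/Vd = 614/6 ≈ 102.333 mg/L.
Cmax,ss = C₀/(1 − f) ≈ 102.333/0.6031 ≈ 169.678 mg/L.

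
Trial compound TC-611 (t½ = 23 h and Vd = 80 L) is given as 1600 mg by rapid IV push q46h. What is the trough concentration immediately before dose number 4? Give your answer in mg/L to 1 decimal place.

f = (1/2)^(τ/t½) = (1/2)^(46/23) ≈ 0.2500.
C₀ = D/Vd = 1600/80 ≈ 20.000 mg/L.
Before the 4th dose, 3 doses have been given. Superposition: Cmin = C₀·(f + f² + … + f^3).
≈ 20.000 × (0.2500 + 0.0625 + 0.0156) ≈ 20.000 × 0.3281 ≈ 6.562 mg/L.

6.6 mg/L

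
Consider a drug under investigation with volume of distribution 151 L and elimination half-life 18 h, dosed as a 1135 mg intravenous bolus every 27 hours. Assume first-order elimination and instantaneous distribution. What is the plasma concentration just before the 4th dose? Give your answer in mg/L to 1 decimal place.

f = (1/2)^(τ/t½) = (1/2)^(27/18) ≈ 0.3536.
C₀ = D/Vd = 1135/151 ≈ 7.517 mg/L.
Before the 4th dose, 3 doses have been given. Superposition: Cmin = C₀·(f + f² + … + f^3).
≈ 7.517 × (0.3536 + 0.1250 + 0.0442) ≈ 7.517 × 0.5228 ≈ 3.930 mg/L.

3.9 mg/L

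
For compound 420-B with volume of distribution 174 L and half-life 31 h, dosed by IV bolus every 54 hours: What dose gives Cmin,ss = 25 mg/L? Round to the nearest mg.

10200 mg

τ/t½ = 54/31 ≈ 1.7419, so f = (1/2)^(54/31) ≈ 0.298968.
Cmin,ss = (D/Vd)·f/(1−f), so D = Cmin,ss·Vd·(1−f)/f.
D = 25 × 174 × (1−f)/f ≈ 25 × 174 × 2.34484 ≈ 10200.05 mg.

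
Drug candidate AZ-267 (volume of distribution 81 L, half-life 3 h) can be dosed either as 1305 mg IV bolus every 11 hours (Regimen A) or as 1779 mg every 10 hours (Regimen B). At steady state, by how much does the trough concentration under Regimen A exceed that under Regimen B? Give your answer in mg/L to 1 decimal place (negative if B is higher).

Regimen A: f = (1/2)^(11/3) ≈ 0.0787; Cmin,ss = (1305/81)·f/(1−f) ≈ 1.376 mg/L.
Regimen B: f = (1/2)^(10/3) ≈ 0.0992; Cmin,ss = (1779/81)·f/(1−f) ≈ 2.419 mg/L.
Difference ≈ 1.376 − 2.419 ≈ -1.043 mg/L.

-1.0 mg/L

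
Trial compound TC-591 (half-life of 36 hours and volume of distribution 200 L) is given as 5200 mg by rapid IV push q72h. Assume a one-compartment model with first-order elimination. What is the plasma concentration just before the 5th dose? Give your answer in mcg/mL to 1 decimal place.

8.6 mcg/mL

f = (1/2)^(τ/t½) = (1/2)^(72/36) ≈ 0.2500.
C₀ = D/Vd = 5200/200 ≈ 26.000 mcg/mL.
Before the 5th dose, 4 doses have been given. Superposition: Cmin = C₀·(f + f² + … + f^4).
≈ 26.000 × (0.2500 + 0.0625 + 0.0156 + 0.0039) ≈ 26.000 × 0.3320 ≈ 8.632 mcg/mL.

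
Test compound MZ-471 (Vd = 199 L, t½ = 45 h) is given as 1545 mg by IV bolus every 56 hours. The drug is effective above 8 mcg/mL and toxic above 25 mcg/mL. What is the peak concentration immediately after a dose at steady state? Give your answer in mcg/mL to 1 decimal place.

k = ln2/t½ = ln2/45 ≈ 0.015403 h⁻¹; fraction remaining f = e^(−kτ) = e^(−0.015403×56) ≈ 0.4221.
Accumulation ratio R = 1/(1 − f) ≈ 1/0.5779 ≈ 1.7304.
Single-dose peak C₀ = D/Vd = 1545/199 ≈ 7.764 mcg/mL.
Steady-state peak Cmax,ss = C₀·R ≈ 7.764 × 1.7304 ≈ 13.435 mcg/mL.
Peak 13.4 mcg/mL vs MTC 25 mcg/mL: below toxic threshold.

13.4 mcg/mL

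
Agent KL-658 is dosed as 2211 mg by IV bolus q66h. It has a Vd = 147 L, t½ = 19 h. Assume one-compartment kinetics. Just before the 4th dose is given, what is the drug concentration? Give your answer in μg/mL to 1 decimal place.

1.5 μg/mL

f = (1/2)^(τ/t½) = (1/2)^(66/19) ≈ 0.0900.
C₀ = D/Vd = 2211/147 ≈ 15.041 μg/mL.
Before the 4th dose, 3 doses have been given. Superposition: Cmin = C₀·(f + f² + … + f^3).
≈ 15.041 × (0.0900 + 0.0081 + 0.0007) ≈ 15.041 × 0.0988 ≈ 1.486 μg/mL.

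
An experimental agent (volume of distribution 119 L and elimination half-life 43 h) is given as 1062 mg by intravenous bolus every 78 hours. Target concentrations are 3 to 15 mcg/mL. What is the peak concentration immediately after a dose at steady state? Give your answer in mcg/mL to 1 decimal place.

12.5 mcg/mL

k = ln2/t½ = ln2/43 ≈ 0.016120 h⁻¹; fraction remaining f = e^(−kτ) = e^(−0.016120×78) ≈ 0.2844.
At steady state, accumulation factor R = 1/(1 − e^(−kτ)) ≈ 1.3974.
Each bolus raises the concentration by D/Vd = 1062/119 ≈ 8.924 mcg/mL.
Steady-state peak Cmax,ss = C₀·R ≈ 8.924 × 1.3974 ≈ 12.470 mcg/mL.
Peak 12.5 mcg/mL vs MTC 15 mcg/mL: below toxic threshold.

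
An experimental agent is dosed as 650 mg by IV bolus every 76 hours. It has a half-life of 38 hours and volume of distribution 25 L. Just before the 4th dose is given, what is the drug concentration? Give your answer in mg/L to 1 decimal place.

f = (1/2)^(τ/t½) = (1/2)^(76/38) ≈ 0.2500.
C₀ = D/Vd = 650/25 ≈ 26.000 mg/L.
Before the 4th dose, 3 doses have been given. Superposition: Cmin = C₀·(f + f² + … + f^3).
≈ 26.000 × (0.2500 + 0.0625 + 0.0156) ≈ 26.000 × 0.3281 ≈ 8.531 mg/L.

8.5 mg/L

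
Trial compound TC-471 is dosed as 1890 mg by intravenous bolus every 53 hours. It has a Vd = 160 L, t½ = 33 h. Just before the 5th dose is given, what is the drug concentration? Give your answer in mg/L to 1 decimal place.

5.7 mg/L

f = (1/2)^(τ/t½) = (1/2)^(53/33) ≈ 0.3285.
C₀ = D/Vd = 1890/160 ≈ 11.812 mg/L.
Before the 5th dose, 4 doses have been given. Superposition: Cmin = C₀·(f + f² + … + f^4).
≈ 11.812 × (0.3285 + 0.1079 + 0.0354 + 0.0116) ≈ 11.812 × 0.4834 ≈ 5.710 mg/L.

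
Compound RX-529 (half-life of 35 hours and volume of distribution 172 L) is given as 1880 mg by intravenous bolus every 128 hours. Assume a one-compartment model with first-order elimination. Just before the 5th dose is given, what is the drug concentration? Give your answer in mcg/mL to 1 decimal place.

f = (1/2)^(τ/t½) = (1/2)^(128/35) ≈ 0.0793.
C₀ = D/Vd = 1880/172 ≈ 10.930 mcg/mL.
Before the 5th dose, 4 doses have been given. Superposition: Cmin = C₀·(f + f² + … + f^4).
≈ 10.930 × (0.0793 + 0.0063 + 0.0005 + 0.0000) ≈ 10.930 × 0.0861 ≈ 0.941 mcg/mL.

0.9 mcg/mL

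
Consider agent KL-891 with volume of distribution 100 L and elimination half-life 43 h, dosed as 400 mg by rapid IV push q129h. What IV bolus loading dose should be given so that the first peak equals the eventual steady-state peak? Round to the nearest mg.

f = (1/2)^(129/43) ≈ 0.125000; accumulation ratio R = 1/(1−f) ≈ 1.14286.
Loading dose to hit Cmax,ss on first dose: D_load = D_maint·R ≈ 400 × 1.14286 ≈ 457.14 mg.

457 mg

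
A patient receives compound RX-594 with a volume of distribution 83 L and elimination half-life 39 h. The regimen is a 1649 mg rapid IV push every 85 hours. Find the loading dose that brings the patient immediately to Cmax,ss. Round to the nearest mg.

2116 mg

f = (1/2)^(85/39) ≈ 0.220754; accumulation ratio R = 1/(1−f) ≈ 1.28329.
Loading dose to hit Cmax,ss on first dose: D_load = D_maint·R ≈ 1649 × 1.28329 ≈ 2116.15 mg.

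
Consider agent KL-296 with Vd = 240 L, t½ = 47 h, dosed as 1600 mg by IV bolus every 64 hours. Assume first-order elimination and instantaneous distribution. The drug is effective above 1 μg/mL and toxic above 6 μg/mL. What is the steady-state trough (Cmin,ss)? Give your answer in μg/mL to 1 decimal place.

4.2 μg/mL

Over one 64-h interval, 64/47 ≈ 1.3617 half-lives elapse, leaving f ≈ 0.3891 of each dose.
Each bolus raises the concentration by D/Vd = 1600/240 ≈ 6.667 μg/mL.
Steady-state trough Cmin,ss = C₀·f/(1−f) ≈ 6.667 × 0.3891/0.6109 ≈ 4.246 μg/mL.
Trough 4.2 μg/mL vs MEC 1 μg/mL: adequate.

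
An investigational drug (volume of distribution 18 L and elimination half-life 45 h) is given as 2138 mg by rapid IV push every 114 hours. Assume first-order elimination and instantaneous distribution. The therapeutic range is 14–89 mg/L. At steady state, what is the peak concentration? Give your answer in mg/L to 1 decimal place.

143.6 mg/L

Over one 114-h interval, 114/45 ≈ 2.5333 half-lives elapse, leaving f ≈ 0.1727 of each dose.
At steady state, accumulation factor R = 1/(1 − e^(−kτ)) ≈ 1.2088.
Each bolus raises the concentration by D/Vd = 2138/18 ≈ 118.778 mg/L.
Cmax,ss = C₀/(1 − f) ≈ 118.778/0.8273 ≈ 143.573 mg/L.
Peak 143.6 mg/L vs MTC 89 mg/L: exceeds toxic threshold.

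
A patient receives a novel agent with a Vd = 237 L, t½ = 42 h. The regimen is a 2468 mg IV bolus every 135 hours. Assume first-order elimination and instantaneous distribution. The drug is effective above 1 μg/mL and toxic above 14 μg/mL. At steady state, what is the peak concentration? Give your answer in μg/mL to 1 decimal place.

11.7 μg/mL

τ/t½ = 135/42 ≈ 3.2143, so fraction remaining f = (1/2)^(135/42) ≈ 0.1077.
Accumulation ratio R = 1/(1 − f) ≈ 1/0.8923 ≈ 1.1207.
Single-dose peak C₀ = D/Vd = 2468/237 ≈ 10.414 μg/mL.
Steady-state peak Cmax,ss = C₀·R ≈ 10.414 × 1.1207 ≈ 11.671 μg/mL.
Peak 11.7 μg/mL vs MTC 14 μg/mL: below toxic threshold.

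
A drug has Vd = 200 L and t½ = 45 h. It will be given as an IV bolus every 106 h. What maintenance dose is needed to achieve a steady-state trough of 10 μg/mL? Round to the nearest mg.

τ/t½ = 106/45 ≈ 2.3556, so f = (1/2)^(106/45) ≈ 0.195392.
Cmin,ss = (D/Vd)·f/(1−f), so D = Cmin,ss·Vd·(1−f)/f.
D = 10 × 200 × (1−f)/f ≈ 10 × 200 × 4.11792 ≈ 8235.84 mg.

8236 mg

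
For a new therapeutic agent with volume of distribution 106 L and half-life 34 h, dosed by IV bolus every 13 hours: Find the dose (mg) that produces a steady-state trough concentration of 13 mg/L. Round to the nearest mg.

418 mg

τ/t½ = 13/34 ≈ 0.38235, so f = (1/2)^(13/34) ≈ 0.767185.
Cmin,ss = (D/Vd)·f/(1−f), so D = Cmin,ss·Vd·(1−f)/f.
D = 13 × 106 × (1−f)/f ≈ 13 × 106 × 0.30347 ≈ 418.18 mg.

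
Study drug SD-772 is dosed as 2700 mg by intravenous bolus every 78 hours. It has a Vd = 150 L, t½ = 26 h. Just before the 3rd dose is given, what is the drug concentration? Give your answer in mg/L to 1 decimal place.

2.5 mg/L

f = (1/2)^(τ/t½) = (1/2)^(78/26) ≈ 0.1250.
C₀ = D/Vd = 2700/150 ≈ 18.000 mg/L.
Before the 3rd dose, 2 doses have been given. Superposition: Cmin = C₀·(f + f²).
≈ 18.000 × (0.1250 + 0.0156) ≈ 18.000 × 0.1406 ≈ 2.531 mg/L.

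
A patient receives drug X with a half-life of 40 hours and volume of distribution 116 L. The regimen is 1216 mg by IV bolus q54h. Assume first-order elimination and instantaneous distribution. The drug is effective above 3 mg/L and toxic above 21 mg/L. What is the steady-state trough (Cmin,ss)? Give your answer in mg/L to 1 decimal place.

6.8 mg/L

τ/t½ = 54/40 ≈ 1.35, so fraction remaining f = (1/2)^(54/40) ≈ 0.3923.
Single-dose peak C₀ = D/Vd = 1216/116 ≈ 10.483 mg/L.
Steady-state trough Cmin,ss = C₀·f/(1−f) ≈ 10.483 × 0.3923/0.6077 ≈ 6.767 mg/L.
Trough 6.8 mg/L vs MEC 3 mg/L: adequate.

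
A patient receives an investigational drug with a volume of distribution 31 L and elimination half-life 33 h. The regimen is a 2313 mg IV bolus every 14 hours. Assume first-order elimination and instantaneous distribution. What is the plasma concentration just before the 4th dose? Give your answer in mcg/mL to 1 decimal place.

127.9 mcg/mL

f = (1/2)^(τ/t½) = (1/2)^(14/33) ≈ 0.7452.
C₀ = D/Vd = 2313/31 ≈ 74.613 mcg/mL.
Before the 4th dose, 3 doses have been given. Superposition: Cmin = C₀·(f + f² + … + f^3).
≈ 74.613 × (0.7452 + 0.5553 + 0.4138) ≈ 74.613 × 1.7143 ≈ 127.909 mcg/mL.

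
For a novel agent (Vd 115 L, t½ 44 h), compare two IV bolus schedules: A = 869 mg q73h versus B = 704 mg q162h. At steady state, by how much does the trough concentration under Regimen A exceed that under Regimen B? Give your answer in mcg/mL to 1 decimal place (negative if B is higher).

3.0 mcg/mL

Regimen A: f = (1/2)^(73/44) ≈ 0.3166; Cmin,ss = (869/115)·f/(1−f) ≈ 3.501 mcg/mL.
Regimen B: f = (1/2)^(162/44) ≈ 0.0779; Cmin,ss = (704/115)·f/(1−f) ≈ 0.517 mcg/mL.
Difference ≈ 3.501 − 0.517 ≈ 2.984 mcg/mL.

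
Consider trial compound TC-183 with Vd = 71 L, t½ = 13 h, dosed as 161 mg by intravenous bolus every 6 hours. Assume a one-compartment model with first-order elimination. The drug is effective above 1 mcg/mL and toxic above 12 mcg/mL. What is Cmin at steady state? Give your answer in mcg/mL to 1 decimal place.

6.0 mcg/mL

Over one 6-h interval, 6/13 ≈ 0.46154 half-lives elapse, leaving f ≈ 0.7262 of each dose.
At steady state, accumulation factor R = 1/(1 − e^(−kτ)) ≈ 3.6523.
Single-dose peak C₀ = D/Vd = 161/71 ≈ 2.268 mcg/mL.
Cmax,ss = C₀/(1 − f) ≈ 2.268/0.2738 ≈ 8.283 mcg/mL.
Steady-state trough Cmin,ss = Cmax,ss·f ≈ 8.283 × 0.7262 ≈ 6.015 mcg/mL.
Trough 6.0 mcg/mL vs MEC 1 mcg/mL: adequate.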